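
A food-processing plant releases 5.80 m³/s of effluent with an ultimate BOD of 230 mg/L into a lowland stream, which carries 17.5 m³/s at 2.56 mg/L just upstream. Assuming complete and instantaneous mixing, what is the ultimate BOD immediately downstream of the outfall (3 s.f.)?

Flow-weighted mixing: C = (Q_r C_r + Q_w C_w)/(Q_r + Q_w)
= (17.5×2.56 + 5.80×230)/(17.5 + 5.80) = 1379/23.30 = 59.18 mg/L.

59.2 mg/L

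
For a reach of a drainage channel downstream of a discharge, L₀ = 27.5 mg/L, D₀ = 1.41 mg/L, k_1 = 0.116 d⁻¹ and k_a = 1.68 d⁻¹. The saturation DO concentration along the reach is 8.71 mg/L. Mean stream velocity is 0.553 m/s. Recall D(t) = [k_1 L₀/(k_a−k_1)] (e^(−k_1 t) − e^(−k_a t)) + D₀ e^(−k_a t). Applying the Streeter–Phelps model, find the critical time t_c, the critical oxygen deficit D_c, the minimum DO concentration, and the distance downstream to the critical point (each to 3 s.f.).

t_c ≈ 0.958 d; D_c ≈ 1.70 mg/L; min DO ≈ 7.01 mg/L; x_c ≈ 45.8 km

At the critical point dD/dt = 0, so k_1 L₀ e^(−k_1 t) = k_a D. Substituting D(t) from the Streeter–Phelps equation and solving for t gives
t_c = ln[(k_a/k_1)(1 − D₀(k_a−k_1)/(k_1 L₀))] / (k_a−k_1).
Here k_a−k_1 = 1.564 d⁻¹ and 1 − D₀(k_a−k_1)/(k_1 L₀) = 1 − 1.41×1.564/(0.116×27.5) = 0.3087, so
t_c = ln(14.48 × 0.3087) / 1.564 = 1.498 / 1.564 = 0.9575 d.
D_c = (k_1/k_a) L₀ e^(−k_1 t_c) = (0.116/1.68) × 27.5 × e^(−0.116×0.9575) = 0.06905 × 27.5 × 0.8949 = 1.699 mg/L.
Minimum DO = C_s − D_c = 8.71 − 1.699 = 7.011 mg/L.
x_c = v t_c = 0.553 m/s × 0.9575 d × 86400 s/d = 45750 m ≈ 45.8 km.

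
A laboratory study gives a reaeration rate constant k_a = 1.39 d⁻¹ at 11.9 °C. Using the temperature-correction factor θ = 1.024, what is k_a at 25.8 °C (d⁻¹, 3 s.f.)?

k_a ≈ 1.93 d⁻¹

k_a(T₂) = k_a(T₁) · θ^(T₂−T₁) = 1.39 × 1.024^(25.8−11.9)
= 1.39 × 1.024^13.9 = 1.39 × 1.390 = 1.933 d⁻¹.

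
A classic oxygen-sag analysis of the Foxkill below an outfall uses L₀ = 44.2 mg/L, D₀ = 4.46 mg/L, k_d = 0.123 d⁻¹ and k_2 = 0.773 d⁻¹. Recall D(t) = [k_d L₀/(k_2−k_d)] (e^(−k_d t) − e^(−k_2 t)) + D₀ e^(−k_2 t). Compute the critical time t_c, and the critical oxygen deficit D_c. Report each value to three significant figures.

t_c ≈ 1.66 d; D_c ≈ 5.74 mg/L

t_c = [1/(k_2−k_d)] ln[(k_2/k_d)(1 − D₀(k_2−k_d)/(k_d L₀))]
= [1/(0.773−0.123)] ln[(0.773/0.123)(1 − 4.46×0.6500/(0.123×44.2))]
= (1/0.6500) ln[6.285 × 0.4668] = 1.538 × ln(2.933) = 1.538 × 1.076 = 1.656 d.
D_c = (k_d/k_2) L₀ e^(−k_d t_c) = (0.123/0.773) × 44.2 × e^(−0.123×1.656) = 0.1591 × 44.2 × 0.8158 = 5.737 mg/L.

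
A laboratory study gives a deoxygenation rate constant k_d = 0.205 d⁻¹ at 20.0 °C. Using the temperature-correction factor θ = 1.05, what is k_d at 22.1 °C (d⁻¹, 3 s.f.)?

k_d ≈ 0.227 d⁻¹

k_d(T₂) = k_d(T₁) · θ^(T₂−T₁) = 0.205 × 1.05^(22.1−20.0)
= 0.205 × 1.05^2.10 = 0.205 × 1.108 = 0.2271 d⁻¹.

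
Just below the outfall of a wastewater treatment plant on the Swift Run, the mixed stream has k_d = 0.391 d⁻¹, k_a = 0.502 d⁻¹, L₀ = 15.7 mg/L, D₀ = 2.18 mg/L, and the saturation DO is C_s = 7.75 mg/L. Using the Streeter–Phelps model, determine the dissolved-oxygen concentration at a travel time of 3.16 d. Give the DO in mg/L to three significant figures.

DO ≈ 2.55 mg/L

k_d L₀/(k_a−k_d) = 0.391×15.7/(0.502−0.391) = 6.139/0.1110 = 55.30 mg/L.
e^(−k_d t) = e^(−0.391×3.160) = 0.2907; e^(−k_a t) = e^(−0.502×3.160) = 0.2047.
D = 55.30 × (0.2907 − 0.2047) + 2.18 × 0.2047 = 4.756 + 0.4462 = 5.202 mg/L.
DO = C_s − D = 7.75 − 5.202 = 2.548 mg/L.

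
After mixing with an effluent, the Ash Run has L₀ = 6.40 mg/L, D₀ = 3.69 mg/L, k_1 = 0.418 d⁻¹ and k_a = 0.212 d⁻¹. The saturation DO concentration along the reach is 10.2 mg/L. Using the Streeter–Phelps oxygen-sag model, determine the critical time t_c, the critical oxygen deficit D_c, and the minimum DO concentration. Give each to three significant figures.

t_c = [1/(k_a−k_1)] ln[(k_a/k_1)(1 − D₀(k_a−k_1)/(k_1 L₀))]
= [1/(0.212−0.418)] ln[(0.212/0.418)(1 − 3.69×-0.2060/(0.418×6.40))]
= (1/-0.2060) ln[0.5072 × 1.284] = -4.854 × ln(0.6513) = -4.854 × -0.4288 = 2.082 d.
D_c = (k_1/k_a) L₀ e^(−k_1 t_c) = (0.418/0.212) × 6.40 × e^(−0.418×2.082) = 1.972 × 6.40 × 0.4189 = 5.286 mg/L.
Minimum DO = C_s − D_c = 10.2 − 5.286 = 4.914 mg/L.

t_c ≈ 2.08 d; D_c ≈ 5.29 mg/L; min DO ≈ 4.91 mg/L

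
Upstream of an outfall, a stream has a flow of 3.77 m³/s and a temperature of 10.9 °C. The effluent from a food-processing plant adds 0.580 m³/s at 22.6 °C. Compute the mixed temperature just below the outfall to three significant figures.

Flow-weighted mixing: C = (Q_r C_r + Q_w C_w)/(Q_r + Q_w)
= (3.77×10.9 + 0.580×22.6)/(3.77 + 0.580) = 54.20/4.350 = 12.46 °C.

12.5 °C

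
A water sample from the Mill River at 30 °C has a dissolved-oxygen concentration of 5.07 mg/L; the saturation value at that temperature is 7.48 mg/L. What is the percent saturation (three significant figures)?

67.8 % saturation

% saturation = C/C_s × 100 = 5.07/7.48 × 100 = 67.8 %.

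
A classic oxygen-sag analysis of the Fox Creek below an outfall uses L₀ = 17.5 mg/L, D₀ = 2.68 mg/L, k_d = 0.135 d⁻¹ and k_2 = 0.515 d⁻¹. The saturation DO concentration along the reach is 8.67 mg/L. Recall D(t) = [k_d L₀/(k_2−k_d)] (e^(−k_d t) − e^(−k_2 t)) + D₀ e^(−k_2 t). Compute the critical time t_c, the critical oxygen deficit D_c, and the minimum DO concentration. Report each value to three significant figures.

t_c = [1/(k_2−k_d)] ln[(k_2/k_d)(1 − D₀(k_2−k_d)/(k_d L₀))]
= [1/(0.515−0.135)] ln[(0.515/0.135)(1 − 2.68×0.3800/(0.135×17.5))]
= (1/0.3800) ln[3.815 × 0.5689] = 2.632 × ln(2.170) = 2.632 × 0.7749 = 2.039 d.
D_c = (k_d/k_2) L₀ e^(−k_d t_c) = (0.135/0.515) × 17.5 × e^(−0.135×2.039) = 0.2621 × 17.5 × 0.7594 = 3.483 mg/L.
Minimum DO = C_s − D_c = 8.67 − 3.483 = 5.187 mg/L.

t_c ≈ 2.04 d; D_c ≈ 3.48 mg/L; min DO ≈ 5.19 mg/L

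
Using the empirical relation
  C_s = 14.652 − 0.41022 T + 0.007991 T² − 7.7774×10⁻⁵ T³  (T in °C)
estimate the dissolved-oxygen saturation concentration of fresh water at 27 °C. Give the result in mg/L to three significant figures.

C_s = 14.652 − 0.41022×27 + 0.007991×27² − 7.7774×10⁻⁵×27³ = 7.871 mg/L.

C_s ≈ 7.87 mg/L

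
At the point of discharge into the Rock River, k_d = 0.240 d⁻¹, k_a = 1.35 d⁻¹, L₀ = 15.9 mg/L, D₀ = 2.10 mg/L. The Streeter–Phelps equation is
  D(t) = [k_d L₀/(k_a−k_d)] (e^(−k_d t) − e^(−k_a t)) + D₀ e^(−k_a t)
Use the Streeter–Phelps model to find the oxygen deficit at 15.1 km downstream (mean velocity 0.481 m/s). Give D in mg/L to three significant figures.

Travel time t = x/v = 15.1 km / (0.481 m/s) = 15100 m / 0.481 m/s = 31390 s = 0.3633 d.
k_d L₀/(k_a−k_d) = 0.240×15.9/(1.35−0.240) = 3.816/1.110 = 3.438 mg/L.
e^(−k_d t) = e^(−0.240×0.3633) = 0.9165; e^(−k_a t) = e^(−1.35×0.3633) = 0.6123.
D = 3.438 × (0.9165 − 0.6123) + 2.10 × 0.6123 = 1.046 + 1.286 = 2.332 mg/L.

D ≈ 2.33 mg/L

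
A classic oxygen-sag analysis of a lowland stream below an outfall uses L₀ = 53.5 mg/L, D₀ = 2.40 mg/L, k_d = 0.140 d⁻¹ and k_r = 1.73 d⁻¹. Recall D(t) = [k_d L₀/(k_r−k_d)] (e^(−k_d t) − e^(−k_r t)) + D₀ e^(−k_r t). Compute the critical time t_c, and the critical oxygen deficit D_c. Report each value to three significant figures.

t_c ≈ 1.13 d; D_c ≈ 3.69 mg/L

At the critical point dD/dt = 0, so k_d L₀ e^(−k_d t) = k_r D. Substituting D(t) from the Streeter–Phelps equation and solving for t gives
t_c = ln[(k_r/k_d)(1 − D₀(k_r−k_d)/(k_d L₀))] / (k_r−k_d).
Here k_r−k_d = 1.590 d⁻¹ and 1 − D₀(k_r−k_d)/(k_d L₀) = 1 − 2.40×1.590/(0.140×53.5) = 0.4905, so
t_c = ln(12.36 × 0.4905) / 1.590 = 1.802 / 1.590 = 1.133 d.
D_c = (k_d/k_r) L₀ e^(−k_d t_c) = (0.140/1.73) × 53.5 × e^(−0.140×1.133) = 0.08092 × 53.5 × 0.8533 = 3.694 mg/L.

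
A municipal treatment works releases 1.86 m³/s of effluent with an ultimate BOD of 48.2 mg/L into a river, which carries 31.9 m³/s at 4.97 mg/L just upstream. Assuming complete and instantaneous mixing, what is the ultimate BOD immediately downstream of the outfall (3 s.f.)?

Flow-weighted mixing: C = (Q_r C_r + Q_w C_w)/(Q_r + Q_w)
= (31.9×4.97 + 1.86×48.2)/(31.9 + 1.86) = 248.2/33.76 = 7.352 mg/L.

7.35 mg/L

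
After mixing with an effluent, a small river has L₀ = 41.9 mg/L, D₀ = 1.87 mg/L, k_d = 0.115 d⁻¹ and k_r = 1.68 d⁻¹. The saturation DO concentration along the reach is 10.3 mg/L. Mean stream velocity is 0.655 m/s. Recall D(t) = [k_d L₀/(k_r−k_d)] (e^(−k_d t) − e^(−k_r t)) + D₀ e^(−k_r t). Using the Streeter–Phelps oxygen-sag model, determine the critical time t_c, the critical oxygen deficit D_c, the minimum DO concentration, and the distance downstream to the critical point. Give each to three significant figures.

At the critical point dD/dt = 0, so k_d L₀ e^(−k_d t) = k_r D. Substituting D(t) from the Streeter–Phelps equation and solving for t gives
t_c = ln[(k_r/k_d)(1 − D₀(k_r−k_d)/(k_d L₀))] / (k_r−k_d).
Here k_r−k_d = 1.565 d⁻¹ and 1 − D₀(k_r−k_d)/(k_d L₀) = 1 − 1.87×1.565/(0.115×41.9) = 0.3926, so
t_c = ln(14.61 × 0.3926) / 1.565 = 1.747 / 1.565 = 1.116 d.
L(t_c) = L₀ e^(−k_d t_c) = 41.9 × 0.8795 = 36.85 mg/L, and at the critical point k_r D_c = k_d L, so D_c = (0.115/1.68) × 36.85 = 2.523 mg/L.
Minimum DO = C_s − D_c = 10.3 − 2.523 = 7.777 mg/L.
x_c = v t_c = 0.655 m/s × 1.116 d × 86400 s/d = 63160 m ≈ 63.2 km.

t_c ≈ 1.12 d; D_c ≈ 2.52 mg/L; min DO ≈ 7.78 mg/L; x_c ≈ 63.2 km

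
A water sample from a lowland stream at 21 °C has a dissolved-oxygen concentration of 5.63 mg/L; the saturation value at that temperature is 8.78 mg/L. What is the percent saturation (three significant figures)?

% saturation = C/C_s × 100 = 5.63/8.78 × 100 = 64.1 %.

64.1 % saturation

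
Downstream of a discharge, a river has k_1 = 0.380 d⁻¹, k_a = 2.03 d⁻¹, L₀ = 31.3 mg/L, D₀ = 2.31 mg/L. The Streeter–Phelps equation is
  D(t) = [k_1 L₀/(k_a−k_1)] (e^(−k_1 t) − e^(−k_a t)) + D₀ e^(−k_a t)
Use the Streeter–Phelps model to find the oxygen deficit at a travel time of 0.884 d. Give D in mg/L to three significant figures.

k_1 L₀/(k_a−k_1) = 0.380×31.3/(2.03−0.380) = 11.89/1.650 = 7.208 mg/L.
e^(−k_1 t) = e^(−0.380×0.8840) = 0.7147; e^(−k_a t) = e^(−2.03×0.8840) = 0.1662.
D = 7.208 × (0.7147 − 0.1662) + 2.31 × 0.1662 = 3.954 + 0.3839 = 4.338 mg/L.

D ≈ 4.34 mg/L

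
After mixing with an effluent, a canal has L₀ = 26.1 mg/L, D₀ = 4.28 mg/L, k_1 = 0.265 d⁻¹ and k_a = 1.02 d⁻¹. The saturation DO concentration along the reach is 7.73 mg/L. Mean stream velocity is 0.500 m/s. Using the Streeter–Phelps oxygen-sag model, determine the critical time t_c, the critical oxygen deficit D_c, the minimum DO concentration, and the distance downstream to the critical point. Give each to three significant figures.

At the critical point dD/dt = 0, so k_1 L₀ e^(−k_1 t) = k_a D. Substituting D(t) from the Streeter–Phelps equation and solving for t gives
t_c = ln[(k_a/k_1)(1 − D₀(k_a−k_1)/(k_1 L₀))] / (k_a−k_1).
Here k_a−k_1 = 0.7550 d⁻¹ and 1 − D₀(k_a−k_1)/(k_1 L₀) = 1 − 4.28×0.7550/(0.265×26.1) = 0.5328, so
t_c = ln(3.849 × 0.5328) / 0.7550 = 0.7182 / 0.7550 = 0.9513 d.
D_c = (k_1/k_a) L₀ e^(−k_1 t_c) = (0.265/1.02) × 26.1 × e^(−0.265×0.9513) = 0.2598 × 26.1 × 0.7772 = 5.270 mg/L.
Minimum DO = C_s − D_c = 7.73 − 5.270 = 2.460 mg/L.
x_c = v t_c = 0.500 m/s × 0.9513 d × 86400 s/d = 41100 m ≈ 41.1 km.

t_c ≈ 0.951 d; D_c ≈ 5.27 mg/L; min DO ≈ 2.46 mg/L; x_c ≈ 41.1 km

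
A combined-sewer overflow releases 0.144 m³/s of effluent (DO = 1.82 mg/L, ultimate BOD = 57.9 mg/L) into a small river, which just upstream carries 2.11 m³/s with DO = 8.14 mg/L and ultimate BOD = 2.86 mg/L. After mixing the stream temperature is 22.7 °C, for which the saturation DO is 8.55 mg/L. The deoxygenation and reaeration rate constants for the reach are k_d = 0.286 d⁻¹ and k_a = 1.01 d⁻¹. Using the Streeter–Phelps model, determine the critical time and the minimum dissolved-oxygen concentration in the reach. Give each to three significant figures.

Mixed DO = (2.11×8.14 + 0.144×1.82)/(2.11+0.144) = 17.44/2.254 = 7.736 mg/L.
Mixed L₀ = (2.11×2.86 + 0.144×57.9)/(2.254) = 14.37/2.254 = 6.376 mg/L.
Initial deficit D₀ = C_s − DO₀ = 8.55 − 7.736 = 0.8138 mg/L.
t_c = (1/0.7240) ln[(1.01/0.286)(1 − 0.8138×0.7240/(0.286×6.376))] = 1.381 × ln(2.391) = 1.204 d.
D_c = (0.286/1.01) × 6.376 × e^(−0.286×1.204) = 0.2832 × 6.376 × 0.7087 = 1.280 mg/L.
Minimum DO = 8.55 − 1.280 = 7.270 mg/L.

t_c ≈ 1.20 d; minimum DO ≈ 7.27 mg/L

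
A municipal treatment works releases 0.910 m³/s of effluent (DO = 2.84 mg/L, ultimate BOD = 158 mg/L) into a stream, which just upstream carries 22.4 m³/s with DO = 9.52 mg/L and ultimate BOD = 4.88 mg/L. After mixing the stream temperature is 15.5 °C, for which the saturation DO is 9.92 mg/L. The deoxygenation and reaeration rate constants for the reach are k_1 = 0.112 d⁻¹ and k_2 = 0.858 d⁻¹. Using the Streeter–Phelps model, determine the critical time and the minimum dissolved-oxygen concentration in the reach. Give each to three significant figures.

Mixed DO = (22.4×9.52 + 0.910×2.84)/(22.4+0.910) = 215.8/23.31 = 9.259 mg/L.
Mixed L₀ = (22.4×4.88 + 0.910×158)/(23.31) = 253.1/23.31 = 10.86 mg/L.
Initial deficit D₀ = C_s − DO₀ = 9.92 − 9.259 = 0.6608 mg/L.
t_c = (1/0.7460) ln[(0.858/0.112)(1 − 0.6608×0.7460/(0.112×10.86))] = 1.340 × ln(4.555) = 2.033 d.
D_c = (0.112/0.858) × 10.86 × e^(−0.112×2.033) = 0.1305 × 10.86 × 0.7964 = 1.129 mg/L.
Minimum DO = 9.92 − 1.129 = 8.791 mg/L.

t_c ≈ 2.03 d; minimum DO ≈ 8.79 mg/L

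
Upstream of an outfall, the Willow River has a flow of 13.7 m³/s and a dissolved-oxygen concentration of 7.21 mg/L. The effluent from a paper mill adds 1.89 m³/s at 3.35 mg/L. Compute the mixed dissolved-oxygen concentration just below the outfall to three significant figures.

Flow-weighted mixing: C = (Q_r C_r + Q_w C_w)/(Q_r + Q_w)
= (13.7×7.21 + 1.89×3.35)/(13.7 + 1.89) = 105.1/15.59 = 6.742 mg/L.

6.74 mg/L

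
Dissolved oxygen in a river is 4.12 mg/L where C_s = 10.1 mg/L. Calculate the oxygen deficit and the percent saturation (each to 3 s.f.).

D = C_s − C = 10.1 − 4.12 = 5.98 mg/L.
% saturation = 4.12/10.1 × 100 = 40.8 %.

D ≈ 5.98 mg/L; 40.8 % saturation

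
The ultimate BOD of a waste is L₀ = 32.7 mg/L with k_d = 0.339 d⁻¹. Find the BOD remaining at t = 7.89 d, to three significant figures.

L ≈ 2.25 mg/L

L_t = L₀ e^(−k_d t) = 32.7 × e^(−0.339×7.89) = 32.7 × 0.06893 = 2.254 mg/L.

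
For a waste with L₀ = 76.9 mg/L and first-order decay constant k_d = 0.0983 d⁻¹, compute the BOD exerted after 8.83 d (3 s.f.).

y ≈ 44.6 mg/L

y_t = L₀(1 − e^(−k_d t)) = 76.9 × (1 − e^(−0.0983×8.83))
= 76.9 × (1 − 0.4198) = 76.9 × 0.5802 = 44.62 mg/L.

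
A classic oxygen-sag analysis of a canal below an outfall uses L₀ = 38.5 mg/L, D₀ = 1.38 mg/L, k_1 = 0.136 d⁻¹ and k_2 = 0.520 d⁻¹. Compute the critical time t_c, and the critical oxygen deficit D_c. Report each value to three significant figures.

t_c ≈ 3.21 d; D_c ≈ 6.50 mg/L

At the critical point dD/dt = 0, so k_1 L₀ e^(−k_1 t) = k_2 D. Substituting D(t) from the Streeter–Phelps equation and solving for t gives
t_c = ln[(k_2/k_1)(1 − D₀(k_2−k_1)/(k_1 L₀))] / (k_2−k_1).
Here k_2−k_1 = 0.3840 d⁻¹ and 1 − D₀(k_2−k_1)/(k_1 L₀) = 1 − 1.38×0.3840/(0.136×38.5) = 0.8988, so
t_c = ln(3.824 × 0.8988) / 0.3840 = 1.234 / 0.3840 = 3.215 d.
L(t_c) = L₀ e^(−k_1 t_c) = 38.5 × 0.6458 = 24.86 mg/L, and at the critical point k_2 D_c = k_1 L, so D_c = (0.136/0.520) × 24.86 = 6.503 mg/L.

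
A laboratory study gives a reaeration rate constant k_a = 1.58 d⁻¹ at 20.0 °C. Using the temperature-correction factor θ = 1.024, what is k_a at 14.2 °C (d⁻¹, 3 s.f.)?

k_a ≈ 1.38 d⁻¹

k_a(T₂) = k_a(T₁) · θ^(T₂−T₁) = 1.58 × 1.024^(14.2−20.0)
= 1.58 × 1.024^-5.80 = 1.58 × 0.8715 = 1.377 d⁻¹.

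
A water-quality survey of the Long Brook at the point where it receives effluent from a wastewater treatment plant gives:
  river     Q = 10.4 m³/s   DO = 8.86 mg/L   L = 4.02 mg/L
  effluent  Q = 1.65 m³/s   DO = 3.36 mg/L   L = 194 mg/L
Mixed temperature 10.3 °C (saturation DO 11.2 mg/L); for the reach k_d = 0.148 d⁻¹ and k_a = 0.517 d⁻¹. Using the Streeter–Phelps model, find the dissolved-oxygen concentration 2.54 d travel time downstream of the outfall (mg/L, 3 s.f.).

DO ≈ 5.34 mg/L

Mixed DO = (10.4×8.86 + 1.65×3.36)/(10.4+1.65) = 97.69/12.05 = 8.107 mg/L.
Mixed L₀ = (10.4×4.02 + 1.65×194)/(12.05) = 361.9/12.05 = 30.03 mg/L.
Initial deficit D₀ = C_s − DO₀ = 11.2 − 8.107 = 3.093 mg/L.
D(2.54) = [0.148×30.03/(0.517−0.148)](e^(−0.148×2.54) − e^(−0.517×2.54)) + 3.093 e^(−0.517×2.54)
= 12.05 × (0.6867 − 0.2690) + 3.093 × 0.2690 = 5.864 mg/L.
DO = 11.2 − 5.864 = 5.336 mg/L.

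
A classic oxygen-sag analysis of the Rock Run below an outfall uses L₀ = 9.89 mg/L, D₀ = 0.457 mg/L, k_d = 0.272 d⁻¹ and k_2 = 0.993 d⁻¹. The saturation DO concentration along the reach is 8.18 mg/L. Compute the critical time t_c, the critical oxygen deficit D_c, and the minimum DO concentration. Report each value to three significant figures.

t_c ≈ 1.61 d; D_c ≈ 1.75 mg/L; min DO ≈ 6.43 mg/L

With k_2/k_d = 3.651 and 1 − D₀(k_2−k_d)/(k_d L₀) = 0.8775,
t_c = ln(3.651 × 0.8775) / (0.993 − 0.272) = ln(3.204) / 0.7210 = 1.164/0.7210 = 1.615 d.
D_c = (k_d/k_2) L₀ e^(−k_d t_c) = (0.272/0.993) × 9.89 × e^(−0.272×1.615) = 0.2739 × 9.89 × 0.6445 = 1.746 mg/L.
Minimum DO = C_s − D_c = 8.18 − 1.746 = 6.434 mg/L.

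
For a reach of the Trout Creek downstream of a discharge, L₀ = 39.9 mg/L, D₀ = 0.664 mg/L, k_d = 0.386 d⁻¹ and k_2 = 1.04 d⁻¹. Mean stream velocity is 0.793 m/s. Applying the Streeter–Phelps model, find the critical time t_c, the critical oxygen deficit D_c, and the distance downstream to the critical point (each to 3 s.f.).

t_c ≈ 1.47 d; D_c ≈ 8.39 mg/L; x_c ≈ 101 km

At the critical point dD/dt = 0, so k_d L₀ e^(−k_d t) = k_2 D. Substituting D(t) from the Streeter–Phelps equation and solving for t gives
t_c = ln[(k_2/k_d)(1 − D₀(k_2−k_d)/(k_d L₀))] / (k_2−k_d).
Here k_2−k_d = 0.6540 d⁻¹ and 1 − D₀(k_2−k_d)/(k_d L₀) = 1 − 0.664×0.6540/(0.386×39.9) = 0.9718, so
t_c = ln(2.694 × 0.9718) / 0.6540 = 0.9625 / 0.6540 = 1.472 d.
L(t_c) = L₀ e^(−k_d t_c) = 39.9 × 0.5666 = 22.61 mg/L, and at the critical point k_2 D_c = k_d L, so D_c = (0.386/1.04) × 22.61 = 8.391 mg/L.
x_c = v t_c = 0.793 m/s × 1.472 d × 86400 s/d = 100800 m ≈ 101 km.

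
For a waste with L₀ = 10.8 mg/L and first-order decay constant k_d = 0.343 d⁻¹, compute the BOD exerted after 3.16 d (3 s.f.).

y ≈ 7.15 mg/L

y_t = L₀(1 − e^(−k_d t)) = 10.8 × (1 − e^(−0.343×3.16))
= 10.8 × (1 − 0.3383) = 10.8 × 0.6617 = 7.147 mg/L.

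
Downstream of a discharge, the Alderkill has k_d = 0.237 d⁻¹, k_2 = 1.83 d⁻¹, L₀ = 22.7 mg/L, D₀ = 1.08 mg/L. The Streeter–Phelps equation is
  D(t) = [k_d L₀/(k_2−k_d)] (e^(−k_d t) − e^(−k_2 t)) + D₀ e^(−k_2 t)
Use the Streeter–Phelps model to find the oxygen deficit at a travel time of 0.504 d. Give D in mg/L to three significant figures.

k_d L₀/(k_2−k_d) = 0.237×22.7/(1.83−0.237) = 5.380/1.593 = 3.377 mg/L.
e^(−k_d t) = e^(−0.237×0.5040) = 0.8874; e^(−k_2 t) = e^(−1.83×0.5040) = 0.3976.
D = 3.377 × (0.8874 − 0.3976) + 1.08 × 0.3976 = 1.654 + 0.4294 = 2.084 mg/L.

D ≈ 2.08 mg/L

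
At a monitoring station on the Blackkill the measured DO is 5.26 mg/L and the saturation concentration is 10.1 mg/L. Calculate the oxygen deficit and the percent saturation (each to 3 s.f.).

D = C_s − C = 10.1 − 5.26 = 4.84 mg/L.
% saturation = 5.26/10.1 × 100 = 52.1 %.

D ≈ 4.84 mg/L; 52.1 % saturation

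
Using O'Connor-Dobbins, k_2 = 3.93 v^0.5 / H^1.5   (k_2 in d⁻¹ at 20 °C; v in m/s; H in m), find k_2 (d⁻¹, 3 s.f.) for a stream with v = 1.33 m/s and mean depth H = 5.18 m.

k_2 = 3.93 × 1.33^0.5 / 5.18^1.5 = 3.93 × 1.153 / 11.79 = 0.3844 d⁻¹.

k_2 ≈ 0.384 d⁻¹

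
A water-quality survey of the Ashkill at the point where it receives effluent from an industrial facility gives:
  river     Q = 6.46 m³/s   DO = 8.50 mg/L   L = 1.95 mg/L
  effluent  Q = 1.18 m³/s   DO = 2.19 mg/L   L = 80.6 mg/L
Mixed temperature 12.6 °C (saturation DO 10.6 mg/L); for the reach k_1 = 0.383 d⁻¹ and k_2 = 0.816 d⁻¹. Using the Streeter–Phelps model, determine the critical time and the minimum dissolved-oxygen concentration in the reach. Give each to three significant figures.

Mixed DO = (6.46×8.50 + 1.18×2.19)/(6.46+1.18) = 57.49/7.640 = 7.525 mg/L.
Mixed L₀ = (6.46×1.95 + 1.18×80.6)/(7.640) = 107.7/7.640 = 14.10 mg/L.
Initial deficit D₀ = C_s − DO₀ = 10.6 − 7.525 = 3.075 mg/L.
t_c = (1/0.4330) ln[(0.816/0.383)(1 − 3.075×0.4330/(0.383×14.10))] = 2.309 × ln(1.605) = 1.093 d.
D_c = (0.383/0.816) × 14.10 × e^(−0.383×1.093) = 0.4694 × 14.10 × 0.6580 = 4.354 mg/L.
Minimum DO = 10.6 − 4.354 = 6.246 mg/L.

t_c ≈ 1.09 d; minimum DO ≈ 6.25 mg/L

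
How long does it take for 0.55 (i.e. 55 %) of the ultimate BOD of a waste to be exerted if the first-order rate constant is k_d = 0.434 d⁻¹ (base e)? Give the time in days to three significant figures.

t ≈ 1.84 d

y/L₀ = 1 − e^(−k_d t) = 0.55 ⇒ e^(−k_d t) = 0.450
t = −ln(0.450) / 0.434 = 0.7985 / 0.434 = 1.840 d.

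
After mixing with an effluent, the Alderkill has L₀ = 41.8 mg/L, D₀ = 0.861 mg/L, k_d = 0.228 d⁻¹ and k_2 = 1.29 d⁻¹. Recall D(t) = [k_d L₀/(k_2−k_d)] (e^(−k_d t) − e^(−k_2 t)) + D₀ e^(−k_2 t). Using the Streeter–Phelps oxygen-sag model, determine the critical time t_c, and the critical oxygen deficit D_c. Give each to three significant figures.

t_c ≈ 1.54 d; D_c ≈ 5.20 mg/L

t_c = [1/(k_2−k_d)] ln[(k_2/k_d)(1 − D₀(k_2−k_d)/(k_d L₀))]
= [1/(1.29−0.228)] ln[(1.29/0.228)(1 − 0.861×1.062/(0.228×41.8))]
= (1/1.062) ln[5.658 × 0.9041] = 0.9416 × ln(5.115) = 0.9416 × 1.632 = 1.537 d.
D_c = (k_d/k_2) L₀ e^(−k_d t_c) = (0.228/1.29) × 41.8 × e^(−0.228×1.537) = 0.1767 × 41.8 × 0.7044 = 5.204 mg/L.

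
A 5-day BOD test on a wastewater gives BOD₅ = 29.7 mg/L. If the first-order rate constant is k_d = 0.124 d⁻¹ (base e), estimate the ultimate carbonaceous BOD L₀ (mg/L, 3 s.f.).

L₀ ≈ 64.3 mg/L

BOD₅ = L₀(1 − e^(−5k_d)) ⇒ L₀ = BOD₅ / (1 − e^(−5×0.124))
= 29.7 / (1 − 0.5379) = 29.7 / 0.4621 = 64.28 mg/L.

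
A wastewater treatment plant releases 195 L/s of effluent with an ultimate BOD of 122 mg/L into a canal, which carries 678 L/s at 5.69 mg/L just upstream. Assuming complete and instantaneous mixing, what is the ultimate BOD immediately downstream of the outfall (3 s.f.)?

31.7 mg/L

Flow-weighted mixing: C = (Q_r C_r + Q_w C_w)/(Q_r + Q_w)
= (678×5.69 + 195×122)/(678 + 195) = 27650/873.0 = 31.67 mg/L.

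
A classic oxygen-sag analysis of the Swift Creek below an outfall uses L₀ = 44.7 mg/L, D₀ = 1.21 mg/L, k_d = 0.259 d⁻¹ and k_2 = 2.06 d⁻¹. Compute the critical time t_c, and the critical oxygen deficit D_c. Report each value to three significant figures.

t_c ≈ 1.04 d; D_c ≈ 4.30 mg/L

t_c = [1/(k_2−k_d)] ln[(k_2/k_d)(1 − D₀(k_2−k_d)/(k_d L₀))]
= [1/(2.06−0.259)] ln[(2.06/0.259)(1 − 1.21×1.801/(0.259×44.7))]
= (1/1.801) ln[7.954 × 0.8118] = 0.5552 × ln(6.457) = 0.5552 × 1.865 = 1.036 d.
L(t_c) = L₀ e^(−k_d t_c) = 44.7 × 0.7647 = 34.18 mg/L, and at the critical point k_2 D_c = k_d L, so D_c = (0.259/2.06) × 34.18 = 4.298 mg/L.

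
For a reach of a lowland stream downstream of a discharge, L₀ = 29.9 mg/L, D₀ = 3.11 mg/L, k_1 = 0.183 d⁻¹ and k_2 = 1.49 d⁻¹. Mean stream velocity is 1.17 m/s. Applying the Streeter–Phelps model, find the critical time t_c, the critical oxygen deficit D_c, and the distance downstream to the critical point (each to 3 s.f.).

t_c ≈ 0.565 d; D_c ≈ 3.31 mg/L; x_c ≈ 57.1 km

t_c = [1/(k_2−k_1)] ln[(k_2/k_1)(1 − D₀(k_2−k_1)/(k_1 L₀))]
= [1/(1.49−0.183)] ln[(1.49/0.183)(1 − 3.11×1.307/(0.183×29.9))]
= (1/1.307) ln[8.142 × 0.2571] = 0.7651 × ln(2.094) = 0.7651 × 0.7389 = 0.5653 d.
D_c = (k_1/k_2) L₀ e^(−k_1 t_c) = (0.183/1.49) × 29.9 × e^(−0.183×0.5653) = 0.1228 × 29.9 × 0.9017 = 3.311 mg/L.
x_c = v t_c = 1.17 m/s × 0.5653 d × 86400 s/d = 57150 m ≈ 57.1 km.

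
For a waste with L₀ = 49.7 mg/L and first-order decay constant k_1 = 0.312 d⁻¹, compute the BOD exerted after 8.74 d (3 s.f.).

y ≈ 46.4 mg/L

y_t = L₀(1 − e^(−k_1 t)) = 49.7 × (1 − e^(−0.312×8.74))
= 49.7 × (1 − 0.06542) = 49.7 × 0.9346 = 46.45 mg/L.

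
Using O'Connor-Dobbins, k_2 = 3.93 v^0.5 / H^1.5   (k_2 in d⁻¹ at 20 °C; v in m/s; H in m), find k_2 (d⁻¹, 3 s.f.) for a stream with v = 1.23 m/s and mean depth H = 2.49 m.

k_2 ≈ 1.11 d⁻¹

k_2 = 3.93 × 1.23^0.5 / 2.49^1.5 = 3.93 × 1.109 / 3.929 = 1.109 d⁻¹.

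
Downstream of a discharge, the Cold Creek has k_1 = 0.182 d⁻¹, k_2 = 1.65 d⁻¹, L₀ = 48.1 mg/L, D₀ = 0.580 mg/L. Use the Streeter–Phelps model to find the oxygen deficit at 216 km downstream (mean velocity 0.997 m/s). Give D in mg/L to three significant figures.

Travel time t = x/v = 216 km / (0.997 m/s) = 216000 m / 0.997 m/s = 216600 s = 2.508 d.
k_1 L₀/(k_2−k_1) = 0.182×48.1/(1.65−0.182) = 8.754/1.468 = 5.963 mg/L.
e^(−k_1 t) = e^(−0.182×2.508) = 0.6336; e^(−k_2 t) = e^(−1.65×2.508) = 0.01596.
D = 5.963 × (0.6336 − 0.01596) + 0.580 × 0.01596 = 3.683 + 0.009259 = 3.692 mg/L.

D ≈ 3.69 mg/L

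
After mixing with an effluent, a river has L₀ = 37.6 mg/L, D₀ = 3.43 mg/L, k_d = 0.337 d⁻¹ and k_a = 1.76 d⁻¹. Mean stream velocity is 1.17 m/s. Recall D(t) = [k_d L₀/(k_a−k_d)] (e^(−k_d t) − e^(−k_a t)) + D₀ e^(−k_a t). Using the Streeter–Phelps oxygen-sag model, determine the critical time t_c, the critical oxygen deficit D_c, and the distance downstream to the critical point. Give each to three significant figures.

At the critical point dD/dt = 0, so k_d L₀ e^(−k_d t) = k_a D. Substituting D(t) from the Streeter–Phelps equation and solving for t gives
t_c = ln[(k_a/k_d)(1 − D₀(k_a−k_d)/(k_d L₀))] / (k_a−k_d).
Here k_a−k_d = 1.423 d⁻¹ and 1 − D₀(k_a−k_d)/(k_d L₀) = 1 − 3.43×1.423/(0.337×37.6) = 0.6148, so
t_c = ln(5.223 × 0.6148) / 1.423 = 1.167 / 1.423 = 0.8198 d.
L(t_c) = L₀ e^(−k_d t_c) = 37.6 × 0.7586 = 28.52 mg/L, and at the critical point k_a D_c = k_d L, so D_c = (0.337/1.76) × 28.52 = 5.462 mg/L.
x_c = v t_c = 1.17 m/s × 0.8198 d × 86400 s/d = 82870 m ≈ 82.9 km.

t_c ≈ 0.820 d; D_c ≈ 5.46 mg/L; x_c ≈ 82.9 km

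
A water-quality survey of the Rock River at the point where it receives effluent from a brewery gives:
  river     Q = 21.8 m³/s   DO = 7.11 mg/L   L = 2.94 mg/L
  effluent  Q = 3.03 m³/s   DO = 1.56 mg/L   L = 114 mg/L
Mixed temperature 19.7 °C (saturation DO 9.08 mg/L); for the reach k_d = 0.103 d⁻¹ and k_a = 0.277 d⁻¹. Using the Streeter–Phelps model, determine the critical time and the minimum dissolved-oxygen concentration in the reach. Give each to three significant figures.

Mixed DO = (21.8×7.11 + 3.03×1.56)/(21.8+3.03) = 159.7/24.83 = 6.433 mg/L.
Mixed L₀ = (21.8×2.94 + 3.03×114)/(24.83) = 409.5/24.83 = 16.49 mg/L.
Initial deficit D₀ = C_s − DO₀ = 9.08 − 6.433 = 2.647 mg/L.
t_c = (1/0.1740) ln[(0.277/0.103)(1 − 2.647×0.1740/(0.103×16.49))] = 5.747 × ln(1.960) = 3.868 d.
D_c = (0.103/0.277) × 16.49 × e^(−0.103×3.868) = 0.3718 × 16.49 × 0.6714 = 4.117 mg/L.
Minimum DO = 9.08 − 4.117 = 4.963 mg/L.

t_c ≈ 3.87 d; minimum DO ≈ 4.96 mg/L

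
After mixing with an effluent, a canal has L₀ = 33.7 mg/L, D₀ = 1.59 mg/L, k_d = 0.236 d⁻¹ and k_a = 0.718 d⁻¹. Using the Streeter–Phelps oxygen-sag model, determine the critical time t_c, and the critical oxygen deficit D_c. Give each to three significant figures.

t_c ≈ 2.10 d; D_c ≈ 6.75 mg/L

With k_a/k_d = 3.042 and 1 − D₀(k_a−k_d)/(k_d L₀) = 0.9036,
t_c = ln(3.042 × 0.9036) / (0.718 − 0.236) = ln(2.749) / 0.4820 = 1.011/0.4820 = 2.098 d.
L(t_c) = L₀ e^(−k_d t_c) = 33.7 × 0.6095 = 20.54 mg/L, and at the critical point k_a D_c = k_d L, so D_c = (0.236/0.718) × 20.54 = 6.751 mg/L.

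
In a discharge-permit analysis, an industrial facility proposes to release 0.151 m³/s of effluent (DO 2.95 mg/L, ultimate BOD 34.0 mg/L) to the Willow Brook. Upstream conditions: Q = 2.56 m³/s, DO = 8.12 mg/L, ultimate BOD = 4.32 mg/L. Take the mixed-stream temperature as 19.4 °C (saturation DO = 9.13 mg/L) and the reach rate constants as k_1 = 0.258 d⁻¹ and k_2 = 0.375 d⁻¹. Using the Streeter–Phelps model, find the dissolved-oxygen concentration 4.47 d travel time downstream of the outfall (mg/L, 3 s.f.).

DO ≈ 7.19 mg/L

Mixed DO = (2.56×8.12 + 0.151×2.95)/(2.56+0.151) = 21.23/2.711 = 7.832 mg/L.
Mixed L₀ = (2.56×4.32 + 0.151×34.0)/(2.711) = 16.19/2.711 = 5.973 mg/L.
Initial deficit D₀ = C_s − DO₀ = 9.13 − 7.832 = 1.298 mg/L.
D(4.47) = [0.258×5.973/(0.375−0.258)](e^(−0.258×4.47) − e^(−0.375×4.47)) + 1.298 e^(−0.375×4.47)
= 13.17 × (0.3156 − 0.1871) + 1.298 × 0.1871 = 1.936 mg/L.
DO = 9.13 − 1.936 = 7.194 mg/L.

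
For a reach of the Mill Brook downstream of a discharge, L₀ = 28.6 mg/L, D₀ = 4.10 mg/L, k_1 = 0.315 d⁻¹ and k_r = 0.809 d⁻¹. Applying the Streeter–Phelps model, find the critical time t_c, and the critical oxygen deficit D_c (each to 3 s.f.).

t_c = [1/(k_r−k_1)] ln[(k_r/k_1)(1 − D₀(k_r−k_1)/(k_1 L₀))]
= [1/(0.809−0.315)] ln[(0.809/0.315)(1 − 4.10×0.4940/(0.315×28.6))]
= (1/0.4940) ln[2.568 × 0.7752] = 2.024 × ln(1.991) = 2.024 × 0.6886 = 1.394 d.
D_c = (k_1/k_r) L₀ e^(−k_1 t_c) = (0.315/0.809) × 28.6 × e^(−0.315×1.394) = 0.3894 × 28.6 × 0.6446 = 7.179 mg/L.

t_c ≈ 1.39 d; D_c ≈ 7.18 mg/L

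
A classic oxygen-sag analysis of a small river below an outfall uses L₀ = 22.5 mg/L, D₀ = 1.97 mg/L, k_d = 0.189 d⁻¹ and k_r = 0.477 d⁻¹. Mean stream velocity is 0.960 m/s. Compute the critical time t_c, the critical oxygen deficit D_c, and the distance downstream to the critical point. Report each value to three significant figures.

t_c = [1/(k_r−k_d)] ln[(k_r/k_d)(1 − D₀(k_r−k_d)/(k_d L₀))]
= [1/(0.477−0.189)] ln[(0.477/0.189)(1 − 1.97×0.2880/(0.189×22.5))]
= (1/0.2880) ln[2.524 × 0.8666] = 3.472 × ln(2.187) = 3.472 × 0.7826 = 2.717 d.
D_c = (k_d/k_r) L₀ e^(−k_d t_c) = (0.189/0.477) × 22.5 × e^(−0.189×2.717) = 0.3962 × 22.5 × 0.5984 = 5.334 mg/L.
x_c = v t_c = 0.960 m/s × 2.717 d × 86400 s/d = 225400 m ≈ 225 km.

t_c ≈ 2.72 d; D_c ≈ 5.33 mg/L; x_c ≈ 225 km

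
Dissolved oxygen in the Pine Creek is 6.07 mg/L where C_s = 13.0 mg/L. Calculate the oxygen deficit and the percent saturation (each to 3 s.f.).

D = C_s − C = 13.0 − 6.07 = 6.93 mg/L.
% saturation = 6.07/13.0 × 100 = 46.7 %.

D ≈ 6.93 mg/L; 46.7 % saturation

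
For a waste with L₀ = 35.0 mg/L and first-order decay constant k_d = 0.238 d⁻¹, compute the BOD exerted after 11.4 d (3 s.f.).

y_t = L₀(1 − e^(−k_d t)) = 35.0 × (1 − e^(−0.238×11.4))
= 35.0 × (1 − 0.06632) = 35.0 × 0.9337 = 32.68 mg/L.

y ≈ 32.7 mg/L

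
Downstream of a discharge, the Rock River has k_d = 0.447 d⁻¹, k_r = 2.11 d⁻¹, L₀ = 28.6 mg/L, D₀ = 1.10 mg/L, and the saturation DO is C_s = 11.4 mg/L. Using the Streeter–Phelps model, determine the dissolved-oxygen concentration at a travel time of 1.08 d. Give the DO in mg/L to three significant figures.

DO ≈ 7.33 mg/L

k_d L₀/(k_r−k_d) = 0.447×28.6/(2.11−0.447) = 12.78/1.663 = 7.687 mg/L.
e^(−k_d t) = e^(−0.447×1.080) = 0.6171; e^(−k_r t) = e^(−2.11×1.080) = 0.1024.
D = 7.687 × (0.6171 − 0.1024) + 1.10 × 0.1024 = 3.956 + 0.1126 = 4.069 mg/L.
DO = C_s − D = 11.4 − 4.069 = 7.331 mg/L.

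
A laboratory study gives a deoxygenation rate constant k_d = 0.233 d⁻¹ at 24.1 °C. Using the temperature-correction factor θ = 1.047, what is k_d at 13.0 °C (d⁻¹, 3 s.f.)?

k_d ≈ 0.140 d⁻¹

k_d(T₂) = k_d(T₁) · θ^(T₂−T₁) = 0.233 × 1.047^(13.0−24.1)
= 0.233 × 1.047^-11.1 = 0.233 × 0.6006 = 0.1399 d⁻¹.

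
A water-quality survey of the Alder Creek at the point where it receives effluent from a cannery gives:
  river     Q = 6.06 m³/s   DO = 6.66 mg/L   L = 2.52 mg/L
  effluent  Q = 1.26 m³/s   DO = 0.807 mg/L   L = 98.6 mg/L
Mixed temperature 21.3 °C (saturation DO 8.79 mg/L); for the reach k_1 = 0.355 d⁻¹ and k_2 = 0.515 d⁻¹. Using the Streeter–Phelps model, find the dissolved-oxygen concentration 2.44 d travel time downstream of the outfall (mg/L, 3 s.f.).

Mixed DO = (6.06×6.66 + 1.26×0.807)/(6.06+1.26) = 41.38/7.320 = 5.653 mg/L.
Mixed L₀ = (6.06×2.52 + 1.26×98.6)/(7.320) = 139.5/7.320 = 19.06 mg/L.
Initial deficit D₀ = C_s − DO₀ = 8.79 − 5.653 = 3.137 mg/L.
D(2.44) = [0.355×19.06/(0.515−0.355)](e^(−0.355×2.44) − e^(−0.515×2.44)) + 3.137 e^(−0.515×2.44)
= 42.29 × (0.4205 − 0.2846) + 3.137 × 0.2846 = 6.641 mg/L.
DO = 8.79 − 6.641 = 2.149 mg/L.

DO ≈ 2.15 mg/L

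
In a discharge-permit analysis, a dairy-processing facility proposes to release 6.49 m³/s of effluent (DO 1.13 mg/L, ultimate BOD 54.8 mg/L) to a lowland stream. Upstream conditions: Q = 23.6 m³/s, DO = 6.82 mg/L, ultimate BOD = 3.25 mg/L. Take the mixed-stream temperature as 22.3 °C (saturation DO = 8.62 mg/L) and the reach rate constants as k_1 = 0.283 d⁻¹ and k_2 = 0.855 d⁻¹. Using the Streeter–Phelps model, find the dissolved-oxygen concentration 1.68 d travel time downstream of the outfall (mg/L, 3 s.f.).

Mixed DO = (23.6×6.82 + 6.49×1.13)/(23.6+6.49) = 168.3/30.09 = 5.593 mg/L.
Mixed L₀ = (23.6×3.25 + 6.49×54.8)/(30.09) = 432.4/30.09 = 14.37 mg/L.
Initial deficit D₀ = C_s − DO₀ = 8.62 − 5.593 = 3.027 mg/L.
D(1.68) = [0.283×14.37/(0.855−0.283)](e^(−0.283×1.68) − e^(−0.855×1.68)) + 3.027 e^(−0.855×1.68)
= 7.109 × (0.6216 − 0.2378) + 3.027 × 0.2378 = 3.448 mg/L.
DO = 8.62 − 3.448 = 5.172 mg/L.

DO ≈ 5.17 mg/L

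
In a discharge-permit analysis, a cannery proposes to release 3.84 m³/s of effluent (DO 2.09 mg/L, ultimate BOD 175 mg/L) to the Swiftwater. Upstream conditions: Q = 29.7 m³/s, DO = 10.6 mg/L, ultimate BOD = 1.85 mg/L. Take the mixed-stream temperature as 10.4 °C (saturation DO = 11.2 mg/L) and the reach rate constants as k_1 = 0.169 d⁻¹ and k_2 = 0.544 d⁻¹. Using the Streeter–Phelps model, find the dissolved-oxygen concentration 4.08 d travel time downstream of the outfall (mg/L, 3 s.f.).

Mixed DO = (29.7×10.6 + 3.84×2.09)/(29.7+3.84) = 322.8/33.54 = 9.626 mg/L.
Mixed L₀ = (29.7×1.85 + 3.84×175)/(33.54) = 726.9/33.54 = 21.67 mg/L.
Initial deficit D₀ = C_s − DO₀ = 11.2 − 9.626 = 1.574 mg/L.
D(4.08) = [0.169×21.67/(0.544−0.169)](e^(−0.169×4.08) − e^(−0.544×4.08)) + 1.574 e^(−0.544×4.08)
= 9.768 × (0.5018 − 0.1087) + 1.574 × 0.1087 = 4.011 mg/L.
DO = 11.2 − 4.011 = 7.189 mg/L.

DO ≈ 7.19 mg/L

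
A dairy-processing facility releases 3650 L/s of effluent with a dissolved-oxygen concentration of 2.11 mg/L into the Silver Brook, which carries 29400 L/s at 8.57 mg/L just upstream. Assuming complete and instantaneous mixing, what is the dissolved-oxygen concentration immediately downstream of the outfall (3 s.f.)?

Flow-weighted mixing: C = (Q_r C_r + Q_w C_w)/(Q_r + Q_w)
= (29400×8.57 + 3650×2.11)/(29400 + 3650) = 259700/33050 = 7.857 mg/L.

7.86 mg/L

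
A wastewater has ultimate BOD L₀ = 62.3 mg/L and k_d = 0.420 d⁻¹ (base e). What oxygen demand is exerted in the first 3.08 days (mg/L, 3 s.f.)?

y_t = L₀(1 − e^(−k_d t)) = 62.3 × (1 − e^(−0.420×3.08))
= 62.3 × (1 − 0.2743) = 62.3 × 0.7257 = 45.21 mg/L.

y ≈ 45.2 mg/L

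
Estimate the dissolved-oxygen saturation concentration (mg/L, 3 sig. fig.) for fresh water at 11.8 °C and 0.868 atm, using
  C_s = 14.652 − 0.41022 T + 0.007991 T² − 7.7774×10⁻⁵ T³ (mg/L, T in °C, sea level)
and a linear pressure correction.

C_s ≈ 9.37 mg/L

At sea level: C_s = 14.652 − 0.41022×11.8 + 0.007991×11.8² − 7.7774×10⁻⁵×11.8³ = 10.80 mg/L.
Pressure correction: C_s' = 10.80 × 0.868 = 9.371 mg/L.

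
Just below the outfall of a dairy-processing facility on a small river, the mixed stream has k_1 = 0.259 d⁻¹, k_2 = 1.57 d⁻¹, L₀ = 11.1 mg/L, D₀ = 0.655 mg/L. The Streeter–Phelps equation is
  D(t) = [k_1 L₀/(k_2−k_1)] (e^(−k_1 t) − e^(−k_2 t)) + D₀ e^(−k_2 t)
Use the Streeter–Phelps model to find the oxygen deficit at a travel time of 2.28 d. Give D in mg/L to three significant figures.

k_1 L₀/(k_2−k_1) = 0.259×11.1/(1.57−0.259) = 2.875/1.311 = 2.193 mg/L.
e^(−k_1 t) = e^(−0.259×2.280) = 0.5540; e^(−k_2 t) = e^(−1.57×2.280) = 0.02789.
D = 2.193 × (0.5540 − 0.02789) + 0.655 × 0.02789 = 1.154 + 0.01827 = 1.172 mg/L.

D ≈ 1.17 mg/L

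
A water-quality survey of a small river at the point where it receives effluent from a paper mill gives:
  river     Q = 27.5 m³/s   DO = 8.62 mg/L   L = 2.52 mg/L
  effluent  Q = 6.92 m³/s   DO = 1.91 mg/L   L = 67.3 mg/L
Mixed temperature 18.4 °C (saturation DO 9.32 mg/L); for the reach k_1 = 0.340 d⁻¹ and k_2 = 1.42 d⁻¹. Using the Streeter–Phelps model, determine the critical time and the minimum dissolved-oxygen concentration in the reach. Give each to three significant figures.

t_c ≈ 0.821 d; minimum DO ≈ 6.50 mg/L

Mixed DO = (27.5×8.62 + 6.92×1.91)/(27.5+6.92) = 250.3/34.42 = 7.271 mg/L.
Mixed L₀ = (27.5×2.52 + 6.92×67.3)/(34.42) = 535.0/34.42 = 15.54 mg/L.
Initial deficit D₀ = C_s − DO₀ = 9.32 − 7.271 = 2.049 mg/L.
t_c = (1/1.080) ln[(1.42/0.340)(1 − 2.049×1.080/(0.340×15.54))] = 0.9259 × ln(2.428) = 0.8212 d.
D_c = (0.340/1.42) × 15.54 × e^(−0.340×0.8212) = 0.2394 × 15.54 × 0.7564 = 2.815 mg/L.
Minimum DO = 9.32 − 2.815 = 6.505 mg/L.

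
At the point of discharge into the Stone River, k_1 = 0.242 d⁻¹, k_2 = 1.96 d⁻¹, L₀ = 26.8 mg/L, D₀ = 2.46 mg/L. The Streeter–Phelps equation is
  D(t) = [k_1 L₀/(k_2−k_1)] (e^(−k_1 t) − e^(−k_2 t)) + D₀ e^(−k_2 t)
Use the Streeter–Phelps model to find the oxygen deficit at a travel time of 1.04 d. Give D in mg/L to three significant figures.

D ≈ 2.76 mg/L

k_1 L₀/(k_2−k_1) = 0.242×26.8/(1.96−0.242) = 6.486/1.718 = 3.775 mg/L.
e^(−k_1 t) = e^(−0.242×1.040) = 0.7775; e^(−k_2 t) = e^(−1.96×1.040) = 0.1302.
D = 3.775 × (0.7775 − 0.1302) + 2.46 × 0.1302 = 2.443 + 0.3204 = 2.764 mg/L.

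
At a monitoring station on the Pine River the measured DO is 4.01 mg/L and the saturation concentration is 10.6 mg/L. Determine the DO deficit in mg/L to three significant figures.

D = C_s − C = 10.6 − 4.01 = 6.59 mg/L.

D ≈ 6.59 mg/L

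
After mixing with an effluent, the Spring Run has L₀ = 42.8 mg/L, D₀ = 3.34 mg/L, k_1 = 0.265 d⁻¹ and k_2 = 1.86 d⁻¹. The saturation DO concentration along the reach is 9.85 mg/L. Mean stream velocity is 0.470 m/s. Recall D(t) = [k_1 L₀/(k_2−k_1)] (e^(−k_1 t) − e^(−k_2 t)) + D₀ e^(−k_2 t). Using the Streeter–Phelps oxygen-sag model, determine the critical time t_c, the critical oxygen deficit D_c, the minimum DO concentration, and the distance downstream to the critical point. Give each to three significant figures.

t_c ≈ 0.824 d; D_c ≈ 4.90 mg/L; min DO ≈ 4.95 mg/L; x_c ≈ 33.5 km

With k_2/k_1 = 7.019 and 1 − D₀(k_2−k_1)/(k_1 L₀) = 0.5303,
t_c = ln(7.019 × 0.5303) / (1.86 − 0.265) = ln(3.722) / 1.595 = 1.314/1.595 = 0.8240 d.
L(t_c) = L₀ e^(−k_1 t_c) = 42.8 × 0.8038 = 34.40 mg/L, and at the critical point k_2 D_c = k_1 L, so D_c = (0.265/1.86) × 34.40 = 4.902 mg/L.
Minimum DO = C_s − D_c = 9.85 − 4.902 = 4.948 mg/L.
x_c = v t_c = 0.470 m/s × 0.8240 d × 86400 s/d = 33460 m ≈ 33.5 km.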